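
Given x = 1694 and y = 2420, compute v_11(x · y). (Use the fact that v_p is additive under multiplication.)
v_11(4099480) = 4

v_p(x) = 2 (factor: 1694 = 11^2 · 14); v_p(y) = 2 (factor: 2420 = 11^2 · 20). Additivity: v_p(xy) = v_p(x) + v_p(y) = 2 + 2 = 4. (Direct check: xy = 4099480 = 11^4 · (280).)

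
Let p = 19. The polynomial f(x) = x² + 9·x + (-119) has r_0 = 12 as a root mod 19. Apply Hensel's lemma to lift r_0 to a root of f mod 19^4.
r_3 = 44225 (mod 130321)

Hensel: r_{i+1} = r_i − f(r_i)·(f′(r_i))^{-1} mod 19^{i+2}, f′(x) = 2x + 9. Iterate:
  r_0 = 12 (mod 19)
  r_1 = 183 (mod 361)
  r_2 = 3071 (mod 6859)
  r_3 = 44225 (mod 130321)
Final: r = 44225 satisfies f(r) ≡ 0 mod 19^4.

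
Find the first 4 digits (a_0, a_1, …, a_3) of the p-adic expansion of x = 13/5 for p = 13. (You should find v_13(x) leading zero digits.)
(a_0, …, a_3) = (0, 8, 2, 5)

v_13(13/5) = 1, so a_0 = ... = a_0 = 0. Factor out: x = 13^1 · u with u = 1/5 a unit in ℤ_13. Expand u iteratively via a_{v+i} = u_i mod 13, u_{i+1} = (u_i − a_{v+i})/13:
  u_0 = 1/5;  a_1 = 8;  u_1 = (u_0 − 8)/13 = -3/5
  u_1 = -3/5;  a_2 = 2;  u_2 = (u_1 − 2)/13 = -1/5
  u_2 = -1/5;  a_3 = 5;  u_3 = (u_2 − 5)/13 = -2/5
Digits: (0, 8, 2, 5).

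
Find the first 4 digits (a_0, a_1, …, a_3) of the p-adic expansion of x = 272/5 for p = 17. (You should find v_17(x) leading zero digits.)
(a_0, …, a_3) = (0, 10, 3, 10)

v_17(272/5) = 1, so a_0 = ... = a_0 = 0. Factor out: x = 17^1 · u with u = 16/5 a unit in ℤ_17. Expand u iteratively via a_{v+i} = u_i mod 17, u_{i+1} = (u_i − a_{v+i})/17:
  u_0 = 16/5;  a_1 = 10;  u_1 = (u_0 − 10)/17 = -2/5
  u_1 = -2/5;  a_2 = 3;  u_2 = (u_1 − 3)/17 = -1/5
  u_2 = -1/5;  a_3 = 10;  u_3 = (u_2 − 10)/17 = -3/5
Digits: (0, 10, 3, 10).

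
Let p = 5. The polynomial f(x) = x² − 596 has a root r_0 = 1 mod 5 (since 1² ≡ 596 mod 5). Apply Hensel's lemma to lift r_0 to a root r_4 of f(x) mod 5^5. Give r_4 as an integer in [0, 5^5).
r_4 = 61 (mod 3125)

Hensel's recurrence: r_{i+1} = r_i − f(r_i)·(f′(r_i))^{-1} mod 5^{i+2}, with f′(x) = 2x. Iterate:
  r_0 = 1 (mod 5)
  r_1 = 11 (mod 25)
  r_2 = 61 (mod 125)
  r_3 = 61 (mod 625)
  r_4 = 61 (mod 3125)
Final: r_4 = 61, and one checks f(r_4) ≡ 0 mod 5^5.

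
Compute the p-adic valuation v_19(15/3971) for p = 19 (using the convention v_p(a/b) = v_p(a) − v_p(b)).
v_19(15/3971) = -2

Factor powers of 19 from the numerator and denominator of the reduced fraction: 15 = 19^0 · 15 and 3971 = 19^2 · 11. Apply v_p(a/b) = v_p(a) − v_p(b): v_19(15/3971) = 0 − 2 = -2.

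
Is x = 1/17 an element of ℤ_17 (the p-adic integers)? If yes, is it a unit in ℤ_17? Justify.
x ∉ ℤ_17 (v_17(x) = -1 < 0)

ℤ_17 = {x ∈ ℚ_17 : v_17(x) ≥ 0} and ℤ_17^× = {x ∈ ℤ_17 : v_17(x) = 0}. Here v_17(1/17) = v_17(num) − v_17(den) = -1; compare against these criteria.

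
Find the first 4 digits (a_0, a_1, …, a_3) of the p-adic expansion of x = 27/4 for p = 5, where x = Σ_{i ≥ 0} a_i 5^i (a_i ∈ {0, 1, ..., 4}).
(a_0, …, a_3) = (3, 2, 1, 1)

v_5(27/4) = 0 (numerator and denominator both coprime to 5), so x ∈ ℤ_5^×. Compute digits iteratively via a_i = x_i mod 5, x_{i+1} = (x_i − a_i)/5, with x_0 = x:
  x_0 = 27/4;  a_0 = 3;  x_1 = (x_0 − 3)/5 = 3/4
  x_1 = 3/4;  a_1 = 2;  x_2 = (x_1 − 2)/5 = -1/4
  x_2 = -1/4;  a_2 = 1;  x_3 = (x_2 − 1)/5 = -1/4
  x_3 = -1/4;  a_3 = 1;  x_4 = (x_3 − 1)/5 = -1/4
Digits: (3, 2, 1, 1).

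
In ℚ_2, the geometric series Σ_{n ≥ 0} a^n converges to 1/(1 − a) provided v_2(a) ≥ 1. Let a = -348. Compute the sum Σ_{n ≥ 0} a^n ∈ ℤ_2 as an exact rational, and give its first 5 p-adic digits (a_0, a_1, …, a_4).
Σ a^n = 1/(1 − a) = 1/349;  first 5 digits = (1, 0, 1, 0, 1)

v_2(a) = 2 ≥ 1, so the series converges in ℤ_2 to 1/(1 − a) = 1/(1 − (-348)) = 1/349. Expand this rational in ℤ_2: compute digits iteratively via d_i = x_i mod 2, x_{i+1} = (x_i − d_i)/2. The first 5 digits are (1, 0, 1, 0, 1).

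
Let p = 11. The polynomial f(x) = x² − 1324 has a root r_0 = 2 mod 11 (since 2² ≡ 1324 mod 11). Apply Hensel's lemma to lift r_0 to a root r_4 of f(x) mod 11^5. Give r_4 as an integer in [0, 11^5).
r_4 = 102214 (mod 161051)

Hensel's recurrence: r_{i+1} = r_i − f(r_i)·(f′(r_i))^{-1} mod 11^{i+2}, with f′(x) = 2x. Iterate:
  r_0 = 2 (mod 11)
  r_1 = 90 (mod 121)
  r_2 = 1058 (mod 1331)
  r_3 = 14368 (mod 14641)
  r_4 = 102214 (mod 161051)
Final: r_4 = 102214, and one checks f(r_4) ≡ 0 mod 11^5.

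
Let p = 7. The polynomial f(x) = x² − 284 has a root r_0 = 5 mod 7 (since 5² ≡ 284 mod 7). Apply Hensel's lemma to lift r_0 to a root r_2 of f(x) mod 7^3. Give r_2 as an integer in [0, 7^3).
r_2 = 124 (mod 343)

Hensel's recurrence: r_{i+1} = r_i − f(r_i)·(f′(r_i))^{-1} mod 7^{i+2}, with f′(x) = 2x. Iterate:
  r_0 = 5 (mod 7)
  r_1 = 26 (mod 49)
  r_2 = 124 (mod 343)
Final: r_2 = 124, and one checks f(r_2) ≡ 0 mod 7^3.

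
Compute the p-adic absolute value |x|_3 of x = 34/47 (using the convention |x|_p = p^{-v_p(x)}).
|34/47|_3 = 1

Step 1 — compute v_3(x) by factoring powers of 3 out of the numerator and denominator: v_3(34/47) = 0. Step 2 — apply |x|_p = p^{-v_p(x)} = 3^{0} = 1.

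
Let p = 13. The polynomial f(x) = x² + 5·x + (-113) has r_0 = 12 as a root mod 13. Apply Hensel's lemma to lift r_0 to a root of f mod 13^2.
r_1 = 38 (mod 169)

Hensel: r_{i+1} = r_i − f(r_i)·(f′(r_i))^{-1} mod 13^{i+2}, f′(x) = 2x + 5. Iterate:
  r_0 = 12 (mod 13)
  r_1 = 38 (mod 169)
Final: r = 38 satisfies f(r) ≡ 0 mod 13^2.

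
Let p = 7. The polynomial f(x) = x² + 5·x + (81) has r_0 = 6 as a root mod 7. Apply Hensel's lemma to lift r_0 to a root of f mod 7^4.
r_3 = 986 (mod 2401)

Hensel: r_{i+1} = r_i − f(r_i)·(f′(r_i))^{-1} mod 7^{i+2}, f′(x) = 2x + 5. Iterate:
  r_0 = 6 (mod 7)
  r_1 = 6 (mod 49)
  r_2 = 300 (mod 343)
  r_3 = 986 (mod 2401)
Final: r = 986 satisfies f(r) ≡ 0 mod 7^4.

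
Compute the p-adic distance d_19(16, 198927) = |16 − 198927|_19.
d_19(16, 198927) = 1/6859

Step 1 — x − y = 16 − 198927 = -198911. Step 2 — v_19(-198911) = 3 (factor: -198911 = −(19^3 · 29); the sign does not affect v_p). Step 3 — |x − y|_19 = 19^{-3} = 1/6859.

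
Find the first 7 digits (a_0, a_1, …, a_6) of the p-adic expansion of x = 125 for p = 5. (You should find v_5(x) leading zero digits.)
(a_0, …, a_6) = (0, 0, 0, 1, 0, 0, 0)

v_5(125) = 3, so a_0 = ... = a_2 = 0. Factor out: x = 5^3 · u with u = 1 a unit in ℤ_5. Expand u iteratively via a_{v+i} = u_i mod 5, u_{i+1} = (u_i − a_{v+i})/5:
  u_0 = 1;  a_3 = 1;  u_1 = (u_0 − 1)/5 = 0
  u_1 = 0;  a_4 = 0;  u_2 = (u_1 − 0)/5 = 0
  u_2 = 0;  a_5 = 0;  u_3 = (u_2 − 0)/5 = 0
  u_3 = 0;  a_6 = 0;  u_4 = (u_3 − 0)/5 = 0
Digits: (0, 0, 0, 1, 0, 0, 0).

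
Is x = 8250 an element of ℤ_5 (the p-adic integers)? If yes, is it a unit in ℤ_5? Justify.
x ∈ ℤ_5 but not a unit; v_5(x) = 3 > 0

ℤ_5 = {x ∈ ℚ_5 : v_5(x) ≥ 0} and ℤ_5^× = {x ∈ ℤ_5 : v_5(x) = 0}. Here v_5(8250) = v_5(num) − v_5(den) = 3; compare against these criteria.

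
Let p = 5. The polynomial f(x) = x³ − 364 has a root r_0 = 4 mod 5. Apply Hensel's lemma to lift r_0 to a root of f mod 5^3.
r_2 = 104 (mod 125)

Hensel: r_{i+1} = r_i − f(r_i)/f′(r_i) mod 5^{i+2}, where f′(x) = 3x². Iterate:
  r_0 = 4 (mod 5)
  r_1 = 4 (mod 25)
  r_2 = 104 (mod 125)
Final: r = 104 with f(r) ≡ 0 mod 5^3.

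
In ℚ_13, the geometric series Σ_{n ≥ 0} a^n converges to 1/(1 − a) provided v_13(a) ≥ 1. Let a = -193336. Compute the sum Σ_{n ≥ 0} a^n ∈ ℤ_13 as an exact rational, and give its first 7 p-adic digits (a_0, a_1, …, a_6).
Σ a^n = 1/(1 − a) = 1/193337;  first 7 digits = (1, 0, 0, 3, 6, 12, 8)

v_13(a) = 3 ≥ 1, so the series converges in ℤ_13 to 1/(1 − a) = 1/(1 − (-193336)) = 1/193337. Expand this rational in ℤ_13: compute digits iteratively via d_i = x_i mod 13, x_{i+1} = (x_i − d_i)/13. The first 7 digits are (1, 0, 0, 3, 6, 12, 8).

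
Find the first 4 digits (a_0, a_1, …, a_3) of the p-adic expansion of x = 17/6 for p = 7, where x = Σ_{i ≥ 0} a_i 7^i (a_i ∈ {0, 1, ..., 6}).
(a_0, …, a_3) = (4, 1, 1, 1)

v_7(17/6) = 0 (numerator and denominator both coprime to 7), so x ∈ ℤ_7^×. Compute digits iteratively via a_i = x_i mod 7, x_{i+1} = (x_i − a_i)/7, with x_0 = x:
  x_0 = 17/6;  a_0 = 4;  x_1 = (x_0 − 4)/7 = -1/6
  x_1 = -1/6;  a_1 = 1;  x_2 = (x_1 − 1)/7 = -1/6
  x_2 = -1/6;  a_2 = 1;  x_3 = (x_2 − 1)/7 = -1/6
  x_3 = -1/6;  a_3 = 1;  x_4 = (x_3 − 1)/7 = -1/6
Digits: (4, 1, 1, 1).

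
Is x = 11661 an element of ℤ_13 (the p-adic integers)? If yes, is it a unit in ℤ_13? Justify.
x ∈ ℤ_13 but not a unit; v_13(x) = 2 > 0

ℤ_13 = {x ∈ ℚ_13 : v_13(x) ≥ 0} and ℤ_13^× = {x ∈ ℤ_13 : v_13(x) = 0}. Here v_13(11661) = v_13(num) − v_13(den) = 2; compare against these criteria.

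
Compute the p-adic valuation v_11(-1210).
v_11(-1210) = 2

v_11(n) is the largest exponent k such that 11^k divides n. Factor out: -1210 = -11^2 · 10. (Sign doesn't affect v_p.) So v_11(-1210) = 2.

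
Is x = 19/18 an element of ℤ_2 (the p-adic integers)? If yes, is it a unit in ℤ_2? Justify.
x ∉ ℤ_2 (v_2(x) = -1 < 0)

ℤ_2 = {x ∈ ℚ_2 : v_2(x) ≥ 0} and ℤ_2^× = {x ∈ ℤ_2 : v_2(x) = 0}. Here v_2(19/18) = v_2(num) − v_2(den) = -1; compare against these criteria.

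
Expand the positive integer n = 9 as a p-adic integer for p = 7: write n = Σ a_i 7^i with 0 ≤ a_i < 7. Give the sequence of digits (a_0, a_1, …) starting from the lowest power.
(a_0, a_1, …) = (2, 1)

Repeated division by 7 gives the digits low-to-high: 9 = 2 + 1·7^1. Digit sequence: (2, 1).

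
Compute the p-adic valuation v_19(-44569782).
v_19(-44569782) = 5

v_19(n) is the largest exponent k such that 19^k divides n. Factor out: -44569782 = -19^5 · 18. (Sign doesn't affect v_p.) So v_19(-44569782) = 5.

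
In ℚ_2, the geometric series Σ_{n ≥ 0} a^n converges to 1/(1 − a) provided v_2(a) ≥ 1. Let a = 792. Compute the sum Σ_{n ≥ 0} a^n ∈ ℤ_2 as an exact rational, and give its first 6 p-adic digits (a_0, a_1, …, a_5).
Σ a^n = 1/(1 − a) = -1/791;  first 6 digits = (1, 0, 0, 1, 1, 0)

v_2(a) = 3 ≥ 1, so the series converges in ℤ_2 to 1/(1 − a) = 1/(1 − 792) = -1/791. Expand this rational in ℤ_2: compute digits iteratively via d_i = x_i mod 2, x_{i+1} = (x_i − d_i)/2. The first 6 digits are (1, 0, 0, 1, 1, 0).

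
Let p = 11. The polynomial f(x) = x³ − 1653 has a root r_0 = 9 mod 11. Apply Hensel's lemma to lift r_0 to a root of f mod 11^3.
r_2 = 570 (mod 1331)

Hensel: r_{i+1} = r_i − f(r_i)/f′(r_i) mod 11^{i+2}, where f′(x) = 3x². Iterate:
  r_0 = 9 (mod 11)
  r_1 = 86 (mod 121)
  r_2 = 570 (mod 1331)
Final: r = 570 with f(r) ≡ 0 mod 11^3.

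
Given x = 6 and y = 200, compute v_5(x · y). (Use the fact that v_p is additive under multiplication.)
v_5(1200) = 2

v_p(x) = 0 (factor: 6 = 5^0 · 6); v_p(y) = 2 (factor: 200 = 5^2 · 8). Additivity: v_p(xy) = v_p(x) + v_p(y) = 0 + 2 = 2. (Direct check: xy = 1200 = 5^2 · (48).)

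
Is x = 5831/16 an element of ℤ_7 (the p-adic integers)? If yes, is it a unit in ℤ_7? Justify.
x ∈ ℤ_7 but not a unit; v_7(x) = 3 > 0

ℤ_7 = {x ∈ ℚ_7 : v_7(x) ≥ 0} and ℤ_7^× = {x ∈ ℤ_7 : v_7(x) = 0}. Here v_7(5831/16) = v_7(num) − v_7(den) = 3; compare against these criteria.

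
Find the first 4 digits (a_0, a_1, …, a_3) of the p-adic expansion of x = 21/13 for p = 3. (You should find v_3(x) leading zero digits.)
(a_0, …, a_3) = (0, 1, 1, 1)

v_3(21/13) = 1, so a_0 = ... = a_0 = 0. Factor out: x = 3^1 · u with u = 7/13 a unit in ℤ_3. Expand u iteratively via a_{v+i} = u_i mod 3, u_{i+1} = (u_i − a_{v+i})/3:
  u_0 = 7/13;  a_1 = 1;  u_1 = (u_0 − 1)/3 = -2/13
  u_1 = -2/13;  a_2 = 1;  u_2 = (u_1 − 1)/3 = -5/13
  u_2 = -5/13;  a_3 = 1;  u_3 = (u_2 − 1)/3 = -6/13
Digits: (0, 1, 1, 1).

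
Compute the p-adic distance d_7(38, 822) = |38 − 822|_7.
d_7(38, 822) = 1/49

Step 1 — x − y = 38 − 822 = -784. Step 2 — v_7(-784) = 2 (factor: -784 = −(7^2 · 16); the sign does not affect v_p). Step 3 — |x − y|_7 = 7^{-2} = 1/49.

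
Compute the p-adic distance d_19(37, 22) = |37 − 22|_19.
d_19(37, 22) = 1

Step 1 — x − y = 37 − 22 = 15. Step 2 — v_19(15) = 0 (factor: 15 = (19^0 · 15); the sign does not affect v_p). Step 3 — |x − y|_19 = 19^{0} = 1.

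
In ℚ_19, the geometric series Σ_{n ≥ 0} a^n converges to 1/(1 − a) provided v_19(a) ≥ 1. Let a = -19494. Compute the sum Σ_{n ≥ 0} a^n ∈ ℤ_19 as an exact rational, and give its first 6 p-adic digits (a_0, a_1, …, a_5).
Σ a^n = 1/(1 − a) = 1/19495;  first 6 digits = (1, 0, 3, 16, 8, 1)

v_19(a) = 2 ≥ 1, so the series converges in ℤ_19 to 1/(1 − a) = 1/(1 − (-19494)) = 1/19495. Expand this rational in ℤ_19: compute digits iteratively via d_i = x_i mod 19, x_{i+1} = (x_i − d_i)/19. The first 6 digits are (1, 0, 3, 16, 8, 1).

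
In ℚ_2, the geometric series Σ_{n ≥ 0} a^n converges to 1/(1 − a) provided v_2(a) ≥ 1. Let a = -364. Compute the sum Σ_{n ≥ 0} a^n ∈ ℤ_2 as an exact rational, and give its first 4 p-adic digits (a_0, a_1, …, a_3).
Σ a^n = 1/(1 − a) = 1/365;  first 4 digits = (1, 0, 1, 0)

v_2(a) = 2 ≥ 1, so the series converges in ℤ_2 to 1/(1 − a) = 1/(1 − (-364)) = 1/365. Expand this rational in ℤ_2: compute digits iteratively via d_i = x_i mod 2, x_{i+1} = (x_i − d_i)/2. The first 4 digits are (1, 0, 1, 0).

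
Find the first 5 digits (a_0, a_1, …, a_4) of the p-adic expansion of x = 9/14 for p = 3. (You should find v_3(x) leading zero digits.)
(a_0, …, a_4) = (0, 0, 2, 0, 0)

v_3(9/14) = 2, so a_0 = ... = a_1 = 0. Factor out: x = 3^2 · u with u = 1/14 a unit in ℤ_3. Expand u iteratively via a_{v+i} = u_i mod 3, u_{i+1} = (u_i − a_{v+i})/3:
  u_0 = 1/14;  a_2 = 2;  u_1 = (u_0 − 2)/3 = -9/14
  u_1 = -9/14;  a_3 = 0;  u_2 = (u_1 − 0)/3 = -3/14
  u_2 = -3/14;  a_4 = 0;  u_3 = (u_2 − 0)/3 = -1/14
Digits: (0, 0, 2, 0, 0).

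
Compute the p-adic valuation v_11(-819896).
v_11(-819896) = 4

v_11(n) is the largest exponent k such that 11^k divides n. Factor out: -819896 = -11^4 · 56. (Sign doesn't affect v_p.) So v_11(-819896) = 4.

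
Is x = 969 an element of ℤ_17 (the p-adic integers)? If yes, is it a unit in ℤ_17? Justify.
x ∈ ℤ_17 but not a unit; v_17(x) = 1 > 0

ℤ_17 = {x ∈ ℚ_17 : v_17(x) ≥ 0} and ℤ_17^× = {x ∈ ℤ_17 : v_17(x) = 0}. Here v_17(969) = v_17(num) − v_17(den) = 1; compare against these criteria.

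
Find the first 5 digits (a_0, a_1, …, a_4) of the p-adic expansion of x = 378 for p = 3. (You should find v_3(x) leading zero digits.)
(a_0, …, a_4) = (0, 0, 0, 2, 1)

v_3(378) = 3, so a_0 = ... = a_2 = 0. Factor out: x = 3^3 · u with u = 14 a unit in ℤ_3. Expand u iteratively via a_{v+i} = u_i mod 3, u_{i+1} = (u_i − a_{v+i})/3:
  u_0 = 14;  a_3 = 2;  u_1 = (u_0 − 2)/3 = 4
  u_1 = 4;  a_4 = 1;  u_2 = (u_1 − 1)/3 = 1
Digits: (0, 0, 0, 2, 1).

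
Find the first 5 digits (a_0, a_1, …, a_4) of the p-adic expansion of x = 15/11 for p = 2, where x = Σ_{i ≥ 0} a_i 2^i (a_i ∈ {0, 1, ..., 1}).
(a_0, …, a_4) = (1, 0, 1, 1, 0)

v_2(15/11) = 0 (numerator and denominator both coprime to 2), so x ∈ ℤ_2^×. Compute digits iteratively via a_i = x_i mod 2, x_{i+1} = (x_i − a_i)/2, with x_0 = x:
  x_0 = 15/11;  a_0 = 1;  x_1 = (x_0 − 1)/2 = 2/11
  x_1 = 2/11;  a_1 = 0;  x_2 = (x_1 − 0)/2 = 1/11
  x_2 = 1/11;  a_2 = 1;  x_3 = (x_2 − 1)/2 = -5/11
  x_3 = -5/11;  a_3 = 1;  x_4 = (x_3 − 1)/2 = -8/11
  x_4 = -8/11;  a_4 = 0;  x_5 = (x_4 − 0)/2 = -4/11
Digits: (1, 0, 1, 1, 0).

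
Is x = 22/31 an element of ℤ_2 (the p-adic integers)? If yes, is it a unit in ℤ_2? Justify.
x ∈ ℤ_2 but not a unit; v_2(x) = 1 > 0

ℤ_2 = {x ∈ ℚ_2 : v_2(x) ≥ 0} and ℤ_2^× = {x ∈ ℤ_2 : v_2(x) = 0}. Here v_2(22/31) = v_2(num) − v_2(den) = 1; compare against these criteria.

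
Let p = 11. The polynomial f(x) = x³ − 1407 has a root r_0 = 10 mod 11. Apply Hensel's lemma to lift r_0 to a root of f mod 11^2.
r_1 = 65 (mod 121)

Hensel: r_{i+1} = r_i − f(r_i)/f′(r_i) mod 11^{i+2}, where f′(x) = 3x². Iterate:
  r_0 = 10 (mod 11)
  r_1 = 65 (mod 121)
Final: r = 65 with f(r) ≡ 0 mod 11^2.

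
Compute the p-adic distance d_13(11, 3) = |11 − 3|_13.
d_13(11, 3) = 1

Step 1 — x − y = 11 − 3 = 8. Step 2 — v_13(8) = 0 (factor: 8 = (13^0 · 8); the sign does not affect v_p). Step 3 — |x − y|_13 = 13^{0} = 1.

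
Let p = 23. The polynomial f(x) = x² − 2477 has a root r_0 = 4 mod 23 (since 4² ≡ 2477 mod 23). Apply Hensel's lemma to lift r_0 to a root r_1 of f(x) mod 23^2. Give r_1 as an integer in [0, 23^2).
r_1 = 510 (mod 529)

Hensel's recurrence: r_{i+1} = r_i − f(r_i)·(f′(r_i))^{-1} mod 23^{i+2}, with f′(x) = 2x. Iterate:
  r_0 = 4 (mod 23)
  r_1 = 510 (mod 529)
Final: r_1 = 510, and one checks f(r_1) ≡ 0 mod 23^2.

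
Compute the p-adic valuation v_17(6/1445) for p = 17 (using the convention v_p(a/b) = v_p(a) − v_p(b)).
v_17(6/1445) = -2

Factor powers of 17 from the numerator and denominator of the reduced fraction: 6 = 17^0 · 6 and 1445 = 17^2 · 5. Apply v_p(a/b) = v_p(a) − v_p(b): v_17(6/1445) = 0 − 2 = -2.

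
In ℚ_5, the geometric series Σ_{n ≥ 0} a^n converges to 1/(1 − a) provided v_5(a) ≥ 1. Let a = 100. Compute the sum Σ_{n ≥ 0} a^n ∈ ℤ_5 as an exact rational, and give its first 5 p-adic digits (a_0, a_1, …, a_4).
Σ a^n = 1/(1 − a) = -1/99;  first 5 digits = (1, 0, 4, 0, 1)

v_5(a) = 2 ≥ 1, so the series converges in ℤ_5 to 1/(1 − a) = 1/(1 − 100) = -1/99. Expand this rational in ℤ_5: compute digits iteratively via d_i = x_i mod 5, x_{i+1} = (x_i − d_i)/5. The first 5 digits are (1, 0, 4, 0, 1).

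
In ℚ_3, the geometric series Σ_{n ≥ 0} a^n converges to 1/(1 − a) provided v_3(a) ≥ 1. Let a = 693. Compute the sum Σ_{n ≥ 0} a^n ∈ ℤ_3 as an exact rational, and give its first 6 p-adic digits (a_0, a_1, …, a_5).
Σ a^n = 1/(1 − a) = -1/692;  first 6 digits = (1, 0, 2, 1, 0, 2)

v_3(a) = 2 ≥ 1, so the series converges in ℤ_3 to 1/(1 − a) = 1/(1 − 693) = -1/692. Expand this rational in ℤ_3: compute digits iteratively via d_i = x_i mod 3, x_{i+1} = (x_i − d_i)/3. The first 6 digits are (1, 0, 2, 1, 0, 2).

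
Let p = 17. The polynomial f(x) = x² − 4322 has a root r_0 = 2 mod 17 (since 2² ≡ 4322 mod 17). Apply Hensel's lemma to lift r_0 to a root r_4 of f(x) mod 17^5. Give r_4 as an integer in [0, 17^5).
r_4 = 631246 (mod 1419857)

Hensel's recurrence: r_{i+1} = r_i − f(r_i)·(f′(r_i))^{-1} mod 17^{i+2}, with f′(x) = 2x. Iterate:
  r_0 = 2 (mod 17)
  r_1 = 70 (mod 289)
  r_2 = 2382 (mod 4913)
  r_3 = 46599 (mod 83521)
  r_4 = 631246 (mod 1419857)
Final: r_4 = 631246, and one checks f(r_4) ≡ 0 mod 17^5.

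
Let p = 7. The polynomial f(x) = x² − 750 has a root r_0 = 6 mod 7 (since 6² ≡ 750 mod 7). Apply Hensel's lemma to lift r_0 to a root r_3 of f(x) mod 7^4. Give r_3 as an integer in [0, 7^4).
r_3 = 2050 (mod 2401)

Hensel's recurrence: r_{i+1} = r_i − f(r_i)·(f′(r_i))^{-1} mod 7^{i+2}, with f′(x) = 2x. Iterate:
  r_0 = 6 (mod 7)
  r_1 = 41 (mod 49)
  r_2 = 335 (mod 343)
  r_3 = 2050 (mod 2401)
Final: r_3 = 2050, and one checks f(r_3) ≡ 0 mod 7^4.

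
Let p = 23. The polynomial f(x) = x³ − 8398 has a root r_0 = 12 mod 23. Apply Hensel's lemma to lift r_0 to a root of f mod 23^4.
r_3 = 104478 (mod 279841)

Hensel: r_{i+1} = r_i − f(r_i)/f′(r_i) mod 23^{i+2}, where f′(x) = 3x². Iterate:
  r_0 = 12 (mod 23)
  r_1 = 265 (mod 529)
  r_2 = 7142 (mod 12167)
  r_3 = 104478 (mod 279841)
Final: r = 104478 with f(r) ≡ 0 mod 23^4.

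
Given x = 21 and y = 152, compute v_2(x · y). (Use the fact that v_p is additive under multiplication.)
v_2(3192) = 3

v_p(x) = 0 (factor: 21 = 2^0 · 21); v_p(y) = 3 (factor: 152 = 2^3 · 19). Additivity: v_p(xy) = v_p(x) + v_p(y) = 0 + 3 = 3. (Direct check: xy = 3192 = 2^3 · (399).)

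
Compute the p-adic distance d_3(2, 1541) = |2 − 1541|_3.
d_3(2, 1541) = 1/81

Step 1 — x − y = 2 − 1541 = -1539. Step 2 — v_3(-1539) = 4 (factor: -1539 = −(3^4 · 19); the sign does not affect v_p). Step 3 — |x − y|_3 = 3^{-4} = 1/81.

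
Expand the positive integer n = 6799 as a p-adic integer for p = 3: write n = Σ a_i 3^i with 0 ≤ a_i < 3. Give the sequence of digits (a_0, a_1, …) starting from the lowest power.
(a_0, a_1, …) = (1, 1, 2, 2, 2, 0, 0, 0, 1)

Repeated division by 3 gives the digits low-to-high: 6799 = 1 + 1·3^1 + 2·3^2 + 2·3^3 + 2·3^4 + 1·3^8. Digit sequence: (1, 1, 2, 2, 2, 0, 0, 0, 1).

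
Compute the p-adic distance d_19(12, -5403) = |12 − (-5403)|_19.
d_19(12, -5403) = 1/361

Step 1 — x − y = 12 − (-5403) = 5415. Step 2 — v_19(5415) = 2 (factor: 5415 = (19^2 · 15); the sign does not affect v_p). Step 3 — |x − y|_19 = 19^{-2} = 1/361.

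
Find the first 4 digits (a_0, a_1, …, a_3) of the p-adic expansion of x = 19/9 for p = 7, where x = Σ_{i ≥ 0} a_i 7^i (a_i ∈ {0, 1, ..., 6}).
(a_0, …, a_3) = (6, 1, 6, 3)

v_7(19/9) = 0 (numerator and denominator both coprime to 7), so x ∈ ℤ_7^×. Compute digits iteratively via a_i = x_i mod 7, x_{i+1} = (x_i − a_i)/7, with x_0 = x:
  x_0 = 19/9;  a_0 = 6;  x_1 = (x_0 − 6)/7 = -5/9
  x_1 = -5/9;  a_1 = 1;  x_2 = (x_1 − 1)/7 = -2/9
  x_2 = -2/9;  a_2 = 6;  x_3 = (x_2 − 6)/7 = -8/9
  x_3 = -8/9;  a_3 = 3;  x_4 = (x_3 − 3)/7 = -5/9
Digits: (6, 1, 6, 3).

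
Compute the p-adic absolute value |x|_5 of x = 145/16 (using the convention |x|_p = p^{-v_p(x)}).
|145/16|_5 = 1/5

Step 1 — compute v_5(x) by factoring powers of 5 out of the numerator and denominator: v_5(145/16) = 1. Step 2 — apply |x|_p = p^{-v_p(x)} = 5^{-1} = 1/5.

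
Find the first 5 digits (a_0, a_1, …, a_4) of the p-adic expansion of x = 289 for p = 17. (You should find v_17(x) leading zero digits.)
(a_0, …, a_4) = (0, 0, 1, 0, 0)

v_17(289) = 2, so a_0 = ... = a_1 = 0. Factor out: x = 17^2 · u with u = 1 a unit in ℤ_17. Expand u iteratively via a_{v+i} = u_i mod 17, u_{i+1} = (u_i − a_{v+i})/17:
  u_0 = 1;  a_2 = 1;  u_1 = (u_0 − 1)/17 = 0
  u_1 = 0;  a_3 = 0;  u_2 = (u_1 − 0)/17 = 0
  u_2 = 0;  a_4 = 0;  u_3 = (u_2 − 0)/17 = 0
Digits: (0, 0, 1, 0, 0).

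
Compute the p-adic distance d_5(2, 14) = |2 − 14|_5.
d_5(2, 14) = 1

Step 1 — x − y = 2 − 14 = -12. Step 2 — v_5(-12) = 0 (factor: -12 = −(5^0 · 12); the sign does not affect v_p). Step 3 — |x − y|_5 = 5^{0} = 1.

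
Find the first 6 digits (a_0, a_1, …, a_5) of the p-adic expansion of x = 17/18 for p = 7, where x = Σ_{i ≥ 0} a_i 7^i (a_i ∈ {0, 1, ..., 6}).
(a_0, …, a_5) = (6, 2, 0, 5, 2, 0)

v_7(17/18) = 0 (numerator and denominator both coprime to 7), so x ∈ ℤ_7^×. Compute digits iteratively via a_i = x_i mod 7, x_{i+1} = (x_i − a_i)/7, with x_0 = x:
  x_0 = 17/18;  a_0 = 6;  x_1 = (x_0 − 6)/7 = -13/18
  x_1 = -13/18;  a_1 = 2;  x_2 = (x_1 − 2)/7 = -7/18
  x_2 = -7/18;  a_2 = 0;  x_3 = (x_2 − 0)/7 = -1/18
  x_3 = -1/18;  a_3 = 5;  x_4 = (x_3 − 5)/7 = -13/18
  x_4 = -13/18;  a_4 = 2;  x_5 = (x_4 − 2)/7 = -7/18
  x_5 = -7/18;  a_5 = 0;  x_6 = (x_5 − 0)/7 = -1/18
Digits: (6, 2, 0, 5, 2, 0).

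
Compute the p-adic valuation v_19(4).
v_19(4) = 0

v_19(n) is the largest exponent k such that 19^k divides n. Factor out: 4 = 19^0 · 4. (Sign doesn't affect v_p.) So v_19(4) = 0.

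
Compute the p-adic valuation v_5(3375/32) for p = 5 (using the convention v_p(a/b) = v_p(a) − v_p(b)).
v_5(3375/32) = 3

Factor powers of 5 from the numerator and denominator of the reduced fraction: 3375 = 5^3 · 27 and 32 = 5^0 · 32. Apply v_p(a/b) = v_p(a) − v_p(b): v_5(3375/32) = 3 − 0 = 3.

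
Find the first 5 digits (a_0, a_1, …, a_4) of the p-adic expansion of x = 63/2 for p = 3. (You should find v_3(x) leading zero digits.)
(a_0, …, a_4) = (0, 0, 2, 2, 1)

v_3(63/2) = 2, so a_0 = ... = a_1 = 0. Factor out: x = 3^2 · u with u = 7/2 a unit in ℤ_3. Expand u iteratively via a_{v+i} = u_i mod 3, u_{i+1} = (u_i − a_{v+i})/3:
  u_0 = 7/2;  a_2 = 2;  u_1 = (u_0 − 2)/3 = 1/2
  u_1 = 1/2;  a_3 = 2;  u_2 = (u_1 − 2)/3 = -1/2
  u_2 = -1/2;  a_4 = 1;  u_3 = (u_2 − 1)/3 = -1/2
Digits: (0, 0, 2, 2, 1).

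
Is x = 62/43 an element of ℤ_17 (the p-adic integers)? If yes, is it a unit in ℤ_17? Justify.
x ∈ ℤ_17^× (unit); v_17(x) = 0

ℤ_17 = {x ∈ ℚ_17 : v_17(x) ≥ 0} and ℤ_17^× = {x ∈ ℤ_17 : v_17(x) = 0}. Here v_17(62/43) = v_17(num) − v_17(den) = 0; compare against these criteria.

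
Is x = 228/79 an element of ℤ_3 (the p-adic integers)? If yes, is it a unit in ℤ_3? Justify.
x ∈ ℤ_3 but not a unit; v_3(x) = 1 > 0

ℤ_3 = {x ∈ ℚ_3 : v_3(x) ≥ 0} and ℤ_3^× = {x ∈ ℤ_3 : v_3(x) = 0}. Here v_3(228/79) = v_3(num) − v_3(den) = 1; compare against these criteria.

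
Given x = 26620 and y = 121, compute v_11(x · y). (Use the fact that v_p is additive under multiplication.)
v_11(3221020) = 5

v_p(x) = 3 (factor: 26620 = 11^3 · 20); v_p(y) = 2 (factor: 121 = 11^2 · 1). Additivity: v_p(xy) = v_p(x) + v_p(y) = 3 + 2 = 5. (Direct check: xy = 3221020 = 11^5 · (20).)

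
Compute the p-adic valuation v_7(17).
v_7(17) = 0

v_7(n) is the largest exponent k such that 7^k divides n. Factor out: 17 = 7^0 · 17. (Sign doesn't affect v_p.) So v_7(17) = 0.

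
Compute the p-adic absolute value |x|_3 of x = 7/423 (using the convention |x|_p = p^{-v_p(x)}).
|7/423|_3 = 9

Step 1 — compute v_3(x) by factoring powers of 3 out of the numerator and denominator: v_3(7/423) = -2. Step 2 — apply |x|_p = p^{-v_p(x)} = 3^{2} = 9.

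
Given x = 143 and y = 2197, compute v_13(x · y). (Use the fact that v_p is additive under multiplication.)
v_13(314171) = 4

v_p(x) = 1 (factor: 143 = 13^1 · 11); v_p(y) = 3 (factor: 2197 = 13^3 · 1). Additivity: v_p(xy) = v_p(x) + v_p(y) = 1 + 3 = 4. (Direct check: xy = 314171 = 13^4 · (11).)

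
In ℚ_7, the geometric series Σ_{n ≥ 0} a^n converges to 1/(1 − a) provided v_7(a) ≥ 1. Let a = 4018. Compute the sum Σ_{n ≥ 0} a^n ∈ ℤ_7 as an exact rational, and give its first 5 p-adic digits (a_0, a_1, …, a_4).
Σ a^n = 1/(1 − a) = -1/4017;  first 5 digits = (1, 0, 5, 4, 5)

v_7(a) = 2 ≥ 1, so the series converges in ℤ_7 to 1/(1 − a) = 1/(1 − 4018) = -1/4017. Expand this rational in ℤ_7: compute digits iteratively via d_i = x_i mod 7, x_{i+1} = (x_i − d_i)/7. The first 5 digits are (1, 0, 5, 4, 5).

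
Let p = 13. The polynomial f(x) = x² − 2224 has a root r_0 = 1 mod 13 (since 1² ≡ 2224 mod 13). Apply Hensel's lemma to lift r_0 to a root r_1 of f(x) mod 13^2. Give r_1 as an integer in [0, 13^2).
r_1 = 14 (mod 169)

Hensel's recurrence: r_{i+1} = r_i − f(r_i)·(f′(r_i))^{-1} mod 13^{i+2}, with f′(x) = 2x. Iterate:
  r_0 = 1 (mod 13)
  r_1 = 14 (mod 169)
Final: r_1 = 14, and one checks f(r_1) ≡ 0 mod 13^2.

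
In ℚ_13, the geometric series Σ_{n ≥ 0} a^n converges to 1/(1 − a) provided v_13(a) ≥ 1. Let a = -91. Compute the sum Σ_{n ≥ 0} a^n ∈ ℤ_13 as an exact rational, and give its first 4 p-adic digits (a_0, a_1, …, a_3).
Σ a^n = 1/(1 − a) = 1/92;  first 4 digits = (1, 6, 9, 11)

v_13(a) = 1 ≥ 1, so the series converges in ℤ_13 to 1/(1 − a) = 1/(1 − (-91)) = 1/92. Expand this rational in ℤ_13: compute digits iteratively via d_i = x_i mod 13, x_{i+1} = (x_i − d_i)/13. The first 4 digits are (1, 6, 9, 11).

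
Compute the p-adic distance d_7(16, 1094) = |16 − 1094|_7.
d_7(16, 1094) = 1/49

Step 1 — x − y = 16 − 1094 = -1078. Step 2 — v_7(-1078) = 2 (factor: -1078 = −(7^2 · 22); the sign does not affect v_p). Step 3 — |x − y|_7 = 7^{-2} = 1/49.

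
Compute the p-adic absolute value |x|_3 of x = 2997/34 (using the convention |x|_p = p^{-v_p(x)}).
|2997/34|_3 = 1/81

Step 1 — compute v_3(x) by factoring powers of 3 out of the numerator and denominator: v_3(2997/34) = 4. Step 2 — apply |x|_p = p^{-v_p(x)} = 3^{-4} = 1/81.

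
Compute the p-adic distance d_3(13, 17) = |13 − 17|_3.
d_3(13, 17) = 1

Step 1 — x − y = 13 − 17 = -4. Step 2 — v_3(-4) = 0 (factor: -4 = −(3^0 · 4); the sign does not affect v_p). Step 3 — |x − y|_3 = 3^{0} = 1.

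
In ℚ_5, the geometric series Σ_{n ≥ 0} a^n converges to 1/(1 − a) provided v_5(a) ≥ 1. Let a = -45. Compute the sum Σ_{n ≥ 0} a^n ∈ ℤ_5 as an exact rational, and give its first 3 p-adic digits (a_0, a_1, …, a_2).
Σ a^n = 1/(1 − a) = 1/46;  first 3 digits = (1, 1, 4)

v_5(a) = 1 ≥ 1, so the series converges in ℤ_5 to 1/(1 − a) = 1/(1 − (-45)) = 1/46. Expand this rational in ℤ_5: compute digits iteratively via d_i = x_i mod 5, x_{i+1} = (x_i − d_i)/5. The first 3 digits are (1, 1, 4).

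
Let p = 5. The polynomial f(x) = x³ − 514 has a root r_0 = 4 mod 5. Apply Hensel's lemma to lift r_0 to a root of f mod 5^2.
r_1 = 4 (mod 25)

Hensel: r_{i+1} = r_i − f(r_i)/f′(r_i) mod 5^{i+2}, where f′(x) = 3x². Iterate:
  r_0 = 4 (mod 5)
  r_1 = 4 (mod 25)
Final: r = 4 with f(r) ≡ 0 mod 5^2.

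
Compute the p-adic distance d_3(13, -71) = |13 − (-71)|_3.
d_3(13, -71) = 1/3

Step 1 — x − y = 13 − (-71) = 84. Step 2 — v_3(84) = 1 (factor: 84 = (3^1 · 28); the sign does not affect v_p). Step 3 — |x − y|_3 = 3^{-1} = 1/3.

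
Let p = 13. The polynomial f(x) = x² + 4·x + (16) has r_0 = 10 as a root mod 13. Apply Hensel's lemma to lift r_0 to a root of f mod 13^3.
r_2 = 1947 (mod 2197)

Hensel: r_{i+1} = r_i − f(r_i)·(f′(r_i))^{-1} mod 13^{i+2}, f′(x) = 2x + 4. Iterate:
  r_0 = 10 (mod 13)
  r_1 = 88 (mod 169)
  r_2 = 1947 (mod 2197)
Final: r = 1947 satisfies f(r) ≡ 0 mod 13^3.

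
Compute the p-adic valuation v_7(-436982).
v_7(-436982) = 5

v_7(n) is the largest exponent k such that 7^k divides n. Factor out: -436982 = -7^5 · 26. (Sign doesn't affect v_p.) So v_7(-436982) = 5.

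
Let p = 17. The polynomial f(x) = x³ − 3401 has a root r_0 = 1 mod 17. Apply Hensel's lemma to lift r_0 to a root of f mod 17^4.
r_3 = 37741 (mod 83521)

Hensel: r_{i+1} = r_i − f(r_i)/f′(r_i) mod 17^{i+2}, where f′(x) = 3x². Iterate:
  r_0 = 1 (mod 17)
  r_1 = 171 (mod 289)
  r_2 = 3350 (mod 4913)
  r_3 = 37741 (mod 83521)
Final: r = 37741 with f(r) ≡ 0 mod 17^4.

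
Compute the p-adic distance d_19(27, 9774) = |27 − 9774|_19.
d_19(27, 9774) = 1/361

Step 1 — x − y = 27 − 9774 = -9747. Step 2 — v_19(-9747) = 2 (factor: -9747 = −(19^2 · 27); the sign does not affect v_p). Step 3 — |x − y|_19 = 19^{-2} = 1/361.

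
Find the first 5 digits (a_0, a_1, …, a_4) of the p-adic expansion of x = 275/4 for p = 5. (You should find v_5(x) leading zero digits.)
(a_0, …, a_4) = (0, 0, 4, 1, 1)

v_5(275/4) = 2, so a_0 = ... = a_1 = 0. Factor out: x = 5^2 · u with u = 11/4 a unit in ℤ_5. Expand u iteratively via a_{v+i} = u_i mod 5, u_{i+1} = (u_i − a_{v+i})/5:
  u_0 = 11/4;  a_2 = 4;  u_1 = (u_0 − 4)/5 = -1/4
  u_1 = -1/4;  a_3 = 1;  u_2 = (u_1 − 1)/5 = -1/4
  u_2 = -1/4;  a_4 = 1;  u_3 = (u_2 − 1)/5 = -1/4
Digits: (0, 0, 4, 1, 1).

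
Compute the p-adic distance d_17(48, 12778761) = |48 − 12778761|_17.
d_17(48, 12778761) = 1/1419857

Step 1 — x − y = 48 − 12778761 = -12778713. Step 2 — v_17(-12778713) = 5 (factor: -12778713 = −(17^5 · 9); the sign does not affect v_p). Step 3 — |x − y|_17 = 17^{-5} = 1/1419857.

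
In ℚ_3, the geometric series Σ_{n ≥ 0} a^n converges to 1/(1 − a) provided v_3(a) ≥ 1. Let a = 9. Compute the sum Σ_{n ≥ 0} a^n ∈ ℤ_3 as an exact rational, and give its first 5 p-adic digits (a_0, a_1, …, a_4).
Σ a^n = 1/(1 − a) = -1/8;  first 5 digits = (1, 0, 1, 0, 1)

v_3(a) = 2 ≥ 1, so the series converges in ℤ_3 to 1/(1 − a) = 1/(1 − 9) = -1/8. Expand this rational in ℤ_3: compute digits iteratively via d_i = x_i mod 3, x_{i+1} = (x_i − d_i)/3. The first 5 digits are (1, 0, 1, 0, 1).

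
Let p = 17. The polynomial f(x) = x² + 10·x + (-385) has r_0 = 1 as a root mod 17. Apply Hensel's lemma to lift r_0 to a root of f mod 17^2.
r_1 = 273 (mod 289)

Hensel: r_{i+1} = r_i − f(r_i)·(f′(r_i))^{-1} mod 17^{i+2}, f′(x) = 2x + 10. Iterate:
  r_0 = 1 (mod 17)
  r_1 = 273 (mod 289)
Final: r = 273 satisfies f(r) ≡ 0 mod 17^2.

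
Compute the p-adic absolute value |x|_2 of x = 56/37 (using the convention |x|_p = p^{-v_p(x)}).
|56/37|_2 = 1/8

Step 1 — compute v_2(x) by factoring powers of 2 out of the numerator and denominator: v_2(56/37) = 3. Step 2 — apply |x|_p = p^{-v_p(x)} = 2^{-3} = 1/8.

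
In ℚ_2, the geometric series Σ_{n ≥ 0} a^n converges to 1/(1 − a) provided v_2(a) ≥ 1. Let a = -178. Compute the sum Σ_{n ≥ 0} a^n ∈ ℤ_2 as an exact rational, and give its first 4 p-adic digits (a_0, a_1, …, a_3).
Σ a^n = 1/(1 − a) = 1/179;  first 4 digits = (1, 1, 0, 1)

v_2(a) = 1 ≥ 1, so the series converges in ℤ_2 to 1/(1 − a) = 1/(1 − (-178)) = 1/179. Expand this rational in ℤ_2: compute digits iteratively via d_i = x_i mod 2, x_{i+1} = (x_i − d_i)/2. The first 4 digits are (1, 1, 0, 1).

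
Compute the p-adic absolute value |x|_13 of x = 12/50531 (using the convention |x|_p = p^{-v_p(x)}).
|12/50531|_13 = 2197

Step 1 — compute v_13(x) by factoring powers of 13 out of the numerator and denominator: v_13(12/50531) = -3. Step 2 — apply |x|_p = p^{-v_p(x)} = 13^{3} = 2197.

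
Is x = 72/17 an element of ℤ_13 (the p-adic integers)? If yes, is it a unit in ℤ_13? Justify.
x ∈ ℤ_13^× (unit); v_13(x) = 0

ℤ_13 = {x ∈ ℚ_13 : v_13(x) ≥ 0} and ℤ_13^× = {x ∈ ℤ_13 : v_13(x) = 0}. Here v_13(72/17) = v_13(num) − v_13(den) = 0; compare against these criteria.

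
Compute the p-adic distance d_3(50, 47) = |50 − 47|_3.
d_3(50, 47) = 1/3

Step 1 — x − y = 50 − 47 = 3. Step 2 — v_3(3) = 1 (factor: 3 = (3^1 · 1); the sign does not affect v_p). Step 3 — |x − y|_3 = 3^{-1} = 1/3.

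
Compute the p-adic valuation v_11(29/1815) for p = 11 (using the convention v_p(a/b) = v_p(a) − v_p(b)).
v_11(29/1815) = -2

Factor powers of 11 from the numerator and denominator of the reduced fraction: 29 = 11^0 · 29 and 1815 = 11^2 · 15. Apply v_p(a/b) = v_p(a) − v_p(b): v_11(29/1815) = 0 − 2 = -2.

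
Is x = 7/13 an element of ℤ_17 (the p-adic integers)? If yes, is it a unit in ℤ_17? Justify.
x ∈ ℤ_17^× (unit); v_17(x) = 0

ℤ_17 = {x ∈ ℚ_17 : v_17(x) ≥ 0} and ℤ_17^× = {x ∈ ℤ_17 : v_17(x) = 0}. Here v_17(7/13) = v_17(num) − v_17(den) = 0; compare against these criteria.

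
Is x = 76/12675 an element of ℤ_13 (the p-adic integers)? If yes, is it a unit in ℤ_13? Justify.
x ∉ ℤ_13 (v_13(x) = -2 < 0)

ℤ_13 = {x ∈ ℚ_13 : v_13(x) ≥ 0} and ℤ_13^× = {x ∈ ℤ_13 : v_13(x) = 0}. Here v_13(76/12675) = v_13(num) − v_13(den) = -2; compare against these criteria.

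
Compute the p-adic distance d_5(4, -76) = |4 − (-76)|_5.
d_5(4, -76) = 1/5

Step 1 — x − y = 4 − (-76) = 80. Step 2 — v_5(80) = 1 (factor: 80 = (5^1 · 16); the sign does not affect v_p). Step 3 — |x − y|_5 = 5^{-1} = 1/5.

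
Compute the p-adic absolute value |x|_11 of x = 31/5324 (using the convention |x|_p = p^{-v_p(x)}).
|31/5324|_11 = 1331

Step 1 — compute v_11(x) by factoring powers of 11 out of the numerator and denominator: v_11(31/5324) = -3. Step 2 — apply |x|_p = p^{-v_p(x)} = 11^{3} = 1331.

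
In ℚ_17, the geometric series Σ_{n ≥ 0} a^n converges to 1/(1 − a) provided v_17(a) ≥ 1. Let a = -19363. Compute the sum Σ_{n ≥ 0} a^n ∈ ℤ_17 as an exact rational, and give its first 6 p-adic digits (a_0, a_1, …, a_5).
Σ a^n = 1/(1 − a) = 1/19364;  first 6 digits = (1, 0, 1, 13, 0, 9)

v_17(a) = 2 ≥ 1, so the series converges in ℤ_17 to 1/(1 − a) = 1/(1 − (-19363)) = 1/19364. Expand this rational in ℤ_17: compute digits iteratively via d_i = x_i mod 17, x_{i+1} = (x_i − d_i)/17. The first 6 digits are (1, 0, 1, 13, 0, 9).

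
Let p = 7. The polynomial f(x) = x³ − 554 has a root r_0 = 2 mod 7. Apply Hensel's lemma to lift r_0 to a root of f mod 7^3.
r_2 = 170 (mod 343)

Hensel: r_{i+1} = r_i − f(r_i)/f′(r_i) mod 7^{i+2}, where f′(x) = 3x². Iterate:
  r_0 = 2 (mod 7)
  r_1 = 23 (mod 49)
  r_2 = 170 (mod 343)
Final: r = 170 with f(r) ≡ 0 mod 7^3.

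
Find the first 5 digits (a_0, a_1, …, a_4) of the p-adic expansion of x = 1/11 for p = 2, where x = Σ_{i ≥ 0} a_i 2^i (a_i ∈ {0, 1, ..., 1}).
(a_0, …, a_4) = (1, 1, 0, 0, 0)

v_2(1/11) = 0 (numerator and denominator both coprime to 2), so x ∈ ℤ_2^×. Compute digits iteratively via a_i = x_i mod 2, x_{i+1} = (x_i − a_i)/2, with x_0 = x:
  x_0 = 1/11;  a_0 = 1;  x_1 = (x_0 − 1)/2 = -5/11
  x_1 = -5/11;  a_1 = 1;  x_2 = (x_1 − 1)/2 = -8/11
  x_2 = -8/11;  a_2 = 0;  x_3 = (x_2 − 0)/2 = -4/11
  x_3 = -4/11;  a_3 = 0;  x_4 = (x_3 − 0)/2 = -2/11
  x_4 = -2/11;  a_4 = 0;  x_5 = (x_4 − 0)/2 = -1/11
Digits: (1, 1, 0, 0, 0).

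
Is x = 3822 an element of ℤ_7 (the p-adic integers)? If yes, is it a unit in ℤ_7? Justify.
x ∈ ℤ_7 but not a unit; v_7(x) = 2 > 0

ℤ_7 = {x ∈ ℚ_7 : v_7(x) ≥ 0} and ℤ_7^× = {x ∈ ℤ_7 : v_7(x) = 0}. Here v_7(3822) = v_7(num) − v_7(den) = 2; compare against these criteria.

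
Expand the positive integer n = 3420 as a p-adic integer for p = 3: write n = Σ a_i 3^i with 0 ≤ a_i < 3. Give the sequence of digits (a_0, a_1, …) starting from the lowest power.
(a_0, a_1, …) = (0, 0, 2, 0, 0, 2, 1, 1)

Repeated division by 3 gives the digits low-to-high: 3420 = 2·3^2 + 2·3^5 + 1·3^6 + 1·3^7. Digit sequence: (0, 0, 2, 0, 0, 2, 1, 1).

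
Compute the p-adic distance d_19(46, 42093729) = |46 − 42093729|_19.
d_19(46, 42093729) = 1/2476099

Step 1 — x − y = 46 − 42093729 = -42093683. Step 2 — v_19(-42093683) = 5 (factor: -42093683 = −(19^5 · 17); the sign does not affect v_p). Step 3 — |x − y|_19 = 19^{-5} = 1/2476099.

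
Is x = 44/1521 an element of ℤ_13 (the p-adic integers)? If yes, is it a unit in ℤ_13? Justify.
x ∉ ℤ_13 (v_13(x) = -2 < 0)

ℤ_13 = {x ∈ ℚ_13 : v_13(x) ≥ 0} and ℤ_13^× = {x ∈ ℤ_13 : v_13(x) = 0}. Here v_13(44/1521) = v_13(num) − v_13(den) = -2; compare against these criteria.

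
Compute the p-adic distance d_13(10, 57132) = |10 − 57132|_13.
d_13(10, 57132) = 1/28561

Step 1 — x − y = 10 − 57132 = -57122. Step 2 — v_13(-57122) = 4 (factor: -57122 = −(13^4 · 2); the sign does not affect v_p). Step 3 — |x − y|_13 = 13^{-4} = 1/28561.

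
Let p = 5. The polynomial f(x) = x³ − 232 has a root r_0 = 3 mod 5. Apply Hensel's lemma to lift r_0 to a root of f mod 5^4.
r_3 = 218 (mod 625)

Hensel: r_{i+1} = r_i − f(r_i)/f′(r_i) mod 5^{i+2}, where f′(x) = 3x². Iterate:
  r_0 = 3 (mod 5)
  r_1 = 18 (mod 25)
  r_2 = 93 (mod 125)
  r_3 = 218 (mod 625)
Final: r = 218 with f(r) ≡ 0 mod 5^4.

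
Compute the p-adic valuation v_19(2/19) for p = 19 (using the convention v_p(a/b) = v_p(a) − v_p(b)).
v_19(2/19) = -1

Factor powers of 19 from the numerator and denominator of the reduced fraction: 2 = 19^0 · 2 and 19 = 19^1 · 1. Apply v_p(a/b) = v_p(a) − v_p(b): v_19(2/19) = 0 − 1 = -1.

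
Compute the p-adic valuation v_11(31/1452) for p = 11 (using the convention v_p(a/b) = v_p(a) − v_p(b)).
v_11(31/1452) = -2

Factor powers of 11 from the numerator and denominator of the reduced fraction: 31 = 11^0 · 31 and 1452 = 11^2 · 12. Apply v_p(a/b) = v_p(a) − v_p(b): v_11(31/1452) = 0 − 2 = -2.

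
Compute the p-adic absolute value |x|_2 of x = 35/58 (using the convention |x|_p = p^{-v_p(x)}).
|35/58|_2 = 2

Step 1 — compute v_2(x) by factoring powers of 2 out of the numerator and denominator: v_2(35/58) = -1. Step 2 — apply |x|_p = p^{-v_p(x)} = 2^{1} = 2.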